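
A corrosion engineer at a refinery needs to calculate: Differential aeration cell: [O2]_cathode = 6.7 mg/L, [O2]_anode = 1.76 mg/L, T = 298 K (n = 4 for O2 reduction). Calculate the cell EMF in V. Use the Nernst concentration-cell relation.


Apply the Nernst concentration-cell relation: E = (RT/nF)*ln(C_cathode/C_anode)
RT/nF = 8.314*298/(4*96485) = 0.00641958 V
ln(6.7/1.76) = 1.33679
E = 0.00641958 * 1.33679 = 0.00858 V

0.00858 V


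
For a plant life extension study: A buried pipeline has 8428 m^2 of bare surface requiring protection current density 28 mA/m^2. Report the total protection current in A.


I = area * current density, then convert mA → A (÷1000)
I = 8428 * 28 / 1000 = 235.98 A

235.98 A


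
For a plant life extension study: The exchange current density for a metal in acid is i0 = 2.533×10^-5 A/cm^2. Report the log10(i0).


i0 = 2.533×10^-5 A/cm^2
log10(i0) = -4.596

-4.596


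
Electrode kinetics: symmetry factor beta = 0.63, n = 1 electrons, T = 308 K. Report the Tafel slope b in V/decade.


Apply the Tafel slope relation: b = 2.303*R*T/(beta*n*F)
Numerator: 2.303 * 8.314 * 308 = 5897.32
Denominator: 0.63 * 1 * 96485 = 60785.55
b = 5897.32 / 60785.55 = 0.097 V/decade

0.097 V/decade


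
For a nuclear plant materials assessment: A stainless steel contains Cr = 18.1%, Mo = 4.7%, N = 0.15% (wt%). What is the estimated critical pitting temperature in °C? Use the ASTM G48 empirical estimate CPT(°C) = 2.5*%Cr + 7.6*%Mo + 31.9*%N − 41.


Apply the ASTM G48 empirical CPT estimate: CPT(°C) = 2.5*%Cr + 7.6*%Mo + 31.9*%N − 41
2.5*18.1 = 45.25; 7.6*4.7 = 35.72; 31.9*0.15 = 4.785
CPT = 45.25 + 35.72 + 4.785 − 41 = 44.755 °C
Rounded to 0.1 °C: CPT ≈ 44.8 °C

44.8 °C


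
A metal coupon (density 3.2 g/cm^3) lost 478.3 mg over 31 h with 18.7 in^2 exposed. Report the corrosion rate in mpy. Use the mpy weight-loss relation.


Apply the mpy weight-loss relation: CR = 534 * W / (D * A * T)
Numerator: 534 * 478.3 = 255412.2
Denominator: 3.2 * 18.7 * 31 = 1855.04
CR = 255412.2 / 1855.04 = 137.686 mpy

137.686 mpy


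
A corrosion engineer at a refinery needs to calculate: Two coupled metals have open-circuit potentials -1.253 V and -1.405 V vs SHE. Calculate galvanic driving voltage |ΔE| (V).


Driving voltage is the absolute potential difference.
|ΔE| = |-1.253 − (-1.405)| = 0.152 V

0.152 V


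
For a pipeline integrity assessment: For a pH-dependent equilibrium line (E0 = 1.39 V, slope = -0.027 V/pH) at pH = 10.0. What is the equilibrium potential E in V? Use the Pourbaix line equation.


Apply the Pourbaix line equation: E = E0 + slope*pH
E = 1.39 + (-0.027)*10.0 = 1.39 + (-0.27) = 1.12 V
Rounded to 3 decimal places: E = 1.120 V

1.120 V


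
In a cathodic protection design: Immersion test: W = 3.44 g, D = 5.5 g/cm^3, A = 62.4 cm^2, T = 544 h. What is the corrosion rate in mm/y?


Apply the mm/y weight-loss relation: CR = 87600 * W / (D * A * T)
Numerator: 87600 * 3.44 = 301344.0
Denominator: 5.5 * 62.4 * 544 = 186700.8
CR = 301344.0 / 186700.8 = 1.614 mm/y

1.614 mm/y


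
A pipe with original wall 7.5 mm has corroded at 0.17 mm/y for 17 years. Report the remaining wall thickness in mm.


Remaining wall = original − CR × time
t = 7.5 − 0.17*17 = 7.5 − 2.89 = 4.61 mm

4.61 mm


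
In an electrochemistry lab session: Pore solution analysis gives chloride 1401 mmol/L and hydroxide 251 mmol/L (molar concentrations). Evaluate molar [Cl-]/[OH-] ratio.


Threshold parameter = [Cl-] / [OH-] (molar basis; both in mmol/L, so units cancel)
Ratio = 1401 / 251 = 5.58

5.58


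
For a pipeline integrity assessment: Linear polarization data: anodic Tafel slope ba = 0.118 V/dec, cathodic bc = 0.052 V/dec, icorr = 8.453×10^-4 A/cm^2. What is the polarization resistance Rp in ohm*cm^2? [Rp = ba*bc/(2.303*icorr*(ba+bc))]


Apply the Stern-Geary equation: Rp = ba*bc / (2.303*icorr*(ba+bc))
ba*bc = 0.118*0.052 = 0.006136
ba+bc = 0.17; 2.303*icorr*(ba+bc) = 2.303*8.453×10^-4*0.17 = 3.309434×10^-4
Rp = 0.006136 / 3.309434×10^-4 = 18.54 ohm*cm^2

18.54 ohm*cm^2


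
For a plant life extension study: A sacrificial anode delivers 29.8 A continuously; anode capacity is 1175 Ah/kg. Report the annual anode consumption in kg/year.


Annual consumption = current * hours per year / capacity
Rate = 29.8 * 8760 / 1175 = 222.2 kg/year

222.2 kg/year


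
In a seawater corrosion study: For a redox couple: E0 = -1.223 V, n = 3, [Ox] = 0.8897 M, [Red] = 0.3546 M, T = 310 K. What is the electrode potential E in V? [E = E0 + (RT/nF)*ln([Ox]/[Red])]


Apply the Nernst equation: E = E0 + (RT/nF)*ln([Ox]/[Red])
Step 1: RT/nF = 8.314*310/(3*96485) = 0.00890411 V
Step 2: [Ox]/[Red] = 0.8897/0.3546 = 2.509024
Step 3: ln(2.509024) = 0.919894
Step 4: correction = 0.00890411 * 0.919894 = 0.008 V
E = -1.223 + 0.008 = -1.215 V

-1.215 V


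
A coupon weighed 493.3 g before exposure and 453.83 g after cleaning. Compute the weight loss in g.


Weight loss = initial − final
WL = 493.3 − 453.83 = 39.47 g

39.47 g


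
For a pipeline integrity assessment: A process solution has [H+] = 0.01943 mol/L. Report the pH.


pH = −log10[H+]
pH = −log10(0.01943) = 1.71

1.71


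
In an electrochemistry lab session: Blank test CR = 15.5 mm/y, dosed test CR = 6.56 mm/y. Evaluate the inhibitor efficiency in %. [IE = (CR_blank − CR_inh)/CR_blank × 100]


Apply the inhibitor-efficiency definition: IE = (CR_blank − CR_inh)/CR_blank × 100
IE = (15.5 − 6.56) / 15.5 × 100
IE = 8.94 / 15.5 × 100 = 57.7 %

57.7 %


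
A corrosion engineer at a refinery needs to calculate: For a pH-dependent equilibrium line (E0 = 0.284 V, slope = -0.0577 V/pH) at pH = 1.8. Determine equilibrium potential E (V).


Apply the Pourbaix line equation: E = E0 + slope*pH
E = 0.284 + (-0.0577)*1.8 = 0.284 + (-0.10386) = 0.18014 V
Rounded to 3 decimal places: E = 0.180 V

0.180 V


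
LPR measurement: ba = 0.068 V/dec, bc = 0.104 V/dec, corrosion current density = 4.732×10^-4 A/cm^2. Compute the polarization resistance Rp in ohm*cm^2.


Apply the Stern-Geary equation: Rp = ba*bc / (2.303*icorr*(ba+bc))
ba*bc = 0.068*0.104 = 0.007072
ba+bc = 0.172; 2.303*icorr*(ba+bc) = 2.303*4.732×10^-4*0.172 = 1.8744209×10^-4
Rp = 0.007072 / 1.8744209×10^-4 = 37.73 ohm*cm^2

37.73 ohm*cm^2


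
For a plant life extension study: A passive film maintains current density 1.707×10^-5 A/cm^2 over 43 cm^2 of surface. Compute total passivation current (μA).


I = i_pass * A, then convert A → μA (×10^6)
I = 1.707×10^-5 * 43 * 10^6 = 734.01 μA

734.01 μA


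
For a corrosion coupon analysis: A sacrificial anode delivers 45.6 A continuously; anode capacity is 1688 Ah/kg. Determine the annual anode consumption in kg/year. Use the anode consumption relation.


Annual consumption = current * hours per year / capacity
Rate = 45.6 * 8760 / 1688 = 236.6 kg/year

236.6 kg/year


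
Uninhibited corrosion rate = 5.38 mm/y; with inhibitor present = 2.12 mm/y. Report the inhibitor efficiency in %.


Apply the inhibitor-efficiency definition: IE = (CR_blank − CR_inh)/CR_blank × 100
IE = (5.38 − 2.12) / 5.38 × 100
IE = 3.26 / 5.38 × 100 = 60.6 %

60.6 %


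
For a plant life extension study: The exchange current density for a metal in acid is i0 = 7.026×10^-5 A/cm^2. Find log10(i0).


i0 = 7.026×10^-5 A/cm^2
log10(i0) = -4.153

-4.153


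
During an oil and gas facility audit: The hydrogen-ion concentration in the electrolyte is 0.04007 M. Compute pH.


pH = −log10[H+]
pH = −log10(0.04007) = 1.4

1.4


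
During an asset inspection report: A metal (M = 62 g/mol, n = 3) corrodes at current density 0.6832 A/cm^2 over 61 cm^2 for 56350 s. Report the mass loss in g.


Apply Faraday's law: m = i*A*t*M / (n*F)
Total charge passed Q = i*A*t = 0.6832*61*56350 = 2348397.52 C
m = Q*M/(n*F) = 2348397.52*62/(3*96485) = 503.0165 g

503.0165 g


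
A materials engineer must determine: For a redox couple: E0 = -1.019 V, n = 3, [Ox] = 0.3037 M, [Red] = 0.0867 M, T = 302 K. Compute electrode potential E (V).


Apply the Nernst equation: E = E0 + (RT/nF)*ln([Ox]/[Red])
Step 1: RT/nF = 8.314*302/(3*96485) = 0.00867433 V
Step 2: [Ox]/[Red] = 0.3037/0.0867 = 3.502884
Step 3: ln(3.502884) = 1.253587
Step 4: correction = 0.00867433 * 1.253587 = 0.0109 V
E = -1.019 + 0.0109 = -1.0081 V

-1.0081 V


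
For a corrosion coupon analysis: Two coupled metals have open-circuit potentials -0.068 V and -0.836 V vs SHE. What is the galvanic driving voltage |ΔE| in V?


Driving voltage is the absolute potential difference.
|ΔE| = |-0.068 − (-0.836)| = 0.768 V

0.768 V


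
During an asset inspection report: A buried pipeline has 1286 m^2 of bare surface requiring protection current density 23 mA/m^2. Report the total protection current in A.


I = area * current density, then convert mA → A (÷1000)
I = 1286 * 23 / 1000 = 29.58 A

29.58 A


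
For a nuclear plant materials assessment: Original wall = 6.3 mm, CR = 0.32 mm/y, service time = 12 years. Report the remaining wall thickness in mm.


Remaining wall = original − CR × time
t = 6.3 − 0.32*12 = 6.3 − 3.84 = 2.46 mm

2.46 mm


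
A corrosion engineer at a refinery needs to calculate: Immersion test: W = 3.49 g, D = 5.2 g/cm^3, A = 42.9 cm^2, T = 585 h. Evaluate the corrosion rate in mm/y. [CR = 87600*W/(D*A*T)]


Apply the mm/y weight-loss relation: CR = 87600 * W / (D * A * T)
Numerator: 87600 * 3.49 = 305724.0
Denominator: 5.2 * 42.9 * 585 = 130501.8
CR = 305724.0 / 130501.8 = 2.3427 mm/y

2.3427 mm/y


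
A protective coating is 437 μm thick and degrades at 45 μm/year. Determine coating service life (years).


Service life = thickness / degradation rate
Life = 437 / 45 = 9.7 years

9.7 years


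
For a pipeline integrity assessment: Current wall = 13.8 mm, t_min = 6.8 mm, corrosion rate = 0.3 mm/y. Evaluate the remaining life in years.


Apply the remaining-life relation: RL = (t_current − t_min) / CR
RL = (13.8 − 6.8) / 0.3 = 7.0 / 0.3 = 23.3 years

23.3 years


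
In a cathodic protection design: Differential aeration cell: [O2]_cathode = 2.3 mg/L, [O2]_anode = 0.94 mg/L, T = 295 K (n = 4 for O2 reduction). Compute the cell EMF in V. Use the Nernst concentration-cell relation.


Apply the Nernst concentration-cell relation: E = (RT/nF)*ln(C_cathode/C_anode)
RT/nF = 8.314*295/(4*96485) = 0.00635495 V
ln(2.3/0.94) = 0.89478
E = 0.00635495 * 0.89478 = 0.00569 V

0.00569 V


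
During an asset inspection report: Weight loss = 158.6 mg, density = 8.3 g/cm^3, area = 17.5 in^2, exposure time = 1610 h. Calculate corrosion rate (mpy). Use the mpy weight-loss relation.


Apply the mpy weight-loss relation: CR = 534 * W / (D * A * T)
Numerator: 534 * 158.6 = 84692.4
Denominator: 8.3 * 17.5 * 1610 = 233852.5
CR = 84692.4 / 233852.5 = 0.3622 mpy

0.3622 mpy


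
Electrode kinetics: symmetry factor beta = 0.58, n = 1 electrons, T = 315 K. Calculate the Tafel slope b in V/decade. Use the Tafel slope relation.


Apply the Tafel slope relation: b = 2.303*R*T/(beta*n*F)
Numerator: 2.303 * 8.314 * 315 = 6031.35
Denominator: 0.58 * 1 * 96485 = 55961.3
b = 6031.35 / 55961.3 = 0.108 V/decade

0.108 V/decade


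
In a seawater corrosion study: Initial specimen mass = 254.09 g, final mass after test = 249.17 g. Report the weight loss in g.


Weight loss = initial − final
WL = 254.09 − 249.17 = 4.92 g

4.92 g


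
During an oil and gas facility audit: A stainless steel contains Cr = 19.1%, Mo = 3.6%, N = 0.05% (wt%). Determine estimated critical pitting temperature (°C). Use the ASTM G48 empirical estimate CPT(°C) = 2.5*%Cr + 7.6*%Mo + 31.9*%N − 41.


Apply the ASTM G48 empirical CPT estimate: CPT(°C) = 2.5*%Cr + 7.6*%Mo + 31.9*%N − 41
2.5*19.1 = 47.75; 7.6*3.6 = 27.36; 31.9*0.05 = 1.595
CPT = 47.75 + 27.36 + 1.595 − 41 = 35.705 °C
Rounded to 0.1 °C: CPT ≈ 35.7 °C

35.7 °C


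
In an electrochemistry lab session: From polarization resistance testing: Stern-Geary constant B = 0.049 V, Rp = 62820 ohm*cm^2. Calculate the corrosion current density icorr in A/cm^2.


Apply the Stern-Geary relation: icorr = B / Rp
icorr = 0.049 / 62820 = 7.8×10^-7 A/cm^2

7.8×10^-7 A/cm^2


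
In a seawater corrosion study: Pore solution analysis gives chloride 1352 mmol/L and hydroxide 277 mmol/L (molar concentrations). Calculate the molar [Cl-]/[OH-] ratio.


Threshold parameter = [Cl-] / [OH-] (molar basis; both in mmol/L, so units cancel)
Ratio = 1352 / 277 = 4.88

4.88


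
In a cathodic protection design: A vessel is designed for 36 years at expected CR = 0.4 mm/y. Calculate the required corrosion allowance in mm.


Corrosion allowance = CR × design life
CA = 0.4 * 36 = 14.4 mm

14.4 mm


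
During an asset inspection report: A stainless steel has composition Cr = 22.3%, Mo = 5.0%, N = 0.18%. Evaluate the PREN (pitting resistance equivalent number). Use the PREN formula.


Apply the PREN formula: PREN = Cr + 3.3*Mo + 16*N
PREN = 22.3 + 3.3*5.0 + 16*0.18
PREN = 22.3 + 16.5 + 2.88 = 41.68

41.68


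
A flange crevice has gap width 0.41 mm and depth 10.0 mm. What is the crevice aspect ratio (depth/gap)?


Aspect ratio = depth / gap
Ratio = 10.0 / 0.41 = 24.4

24.4


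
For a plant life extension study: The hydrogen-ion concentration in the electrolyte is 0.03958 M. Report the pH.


pH = −log10[H+]
pH = −log10(0.03958) = 1.4

1.4


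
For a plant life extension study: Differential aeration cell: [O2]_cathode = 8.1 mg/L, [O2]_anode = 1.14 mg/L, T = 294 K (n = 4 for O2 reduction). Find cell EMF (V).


Apply the Nernst concentration-cell relation: E = (RT/nF)*ln(C_cathode/C_anode)
RT/nF = 8.314*294/(4*96485) = 0.00633341 V
ln(8.1/1.14) = 1.96084
E = 0.00633341 * 1.96084 = 0.01242 V

0.01242 V


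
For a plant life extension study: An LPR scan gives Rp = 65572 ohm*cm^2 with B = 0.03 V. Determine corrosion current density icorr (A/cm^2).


Apply the Stern-Geary relation: icorr = B / Rp
icorr = 0.03 / 65572 = 4.575×10^-7 A/cm^2

4.575×10^-7 A/cm^2


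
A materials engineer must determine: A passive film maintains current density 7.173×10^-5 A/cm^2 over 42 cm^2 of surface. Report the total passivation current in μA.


I = i_pass * A, then convert A → μA (×10^6)
I = 7.173×10^-5 * 42 * 10^6 = 3012.66 μA

3012.66 μA


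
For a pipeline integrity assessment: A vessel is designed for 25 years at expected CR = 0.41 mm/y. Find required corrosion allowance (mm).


Corrosion allowance = CR × design life
CA = 0.41 * 25 = 10.25 mm

10.25 mm


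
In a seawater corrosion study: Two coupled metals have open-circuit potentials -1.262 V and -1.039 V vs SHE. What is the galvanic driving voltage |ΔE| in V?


Driving voltage is the absolute potential difference.
|ΔE| = |-1.262 − (-1.039)| = 0.223 V

0.223 V


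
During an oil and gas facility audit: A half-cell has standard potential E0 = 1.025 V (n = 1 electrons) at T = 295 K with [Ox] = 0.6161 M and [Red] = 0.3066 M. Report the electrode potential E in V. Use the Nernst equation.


Apply the Nernst equation: E = E0 + (RT/nF)*ln([Ox]/[Red])
Step 1: RT/nF = 8.314*295/(1*96485) = 0.02541981 V
Step 2: [Ox]/[Red] = 0.6161/0.3066 = 2.009459
Step 3: ln(2.009459) = 0.697866
Step 4: correction = 0.02541981 * 0.697866 = 0.018 V
E = 1.025 + 0.018 = 1.043 V

1.043 V


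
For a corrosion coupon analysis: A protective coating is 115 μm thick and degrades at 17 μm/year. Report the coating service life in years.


Service life = thickness / degradation rate
Life = 115 / 17 = 6.8 years

6.8 years


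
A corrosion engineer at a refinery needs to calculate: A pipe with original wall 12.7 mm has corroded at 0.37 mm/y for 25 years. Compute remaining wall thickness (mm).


Remaining wall = original − CR × time
t = 12.7 − 0.37*25 = 12.7 − 9.25 = 3.45 mm

3.45 mm


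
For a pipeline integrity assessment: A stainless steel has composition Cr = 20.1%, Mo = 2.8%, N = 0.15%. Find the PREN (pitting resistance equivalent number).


Apply the PREN formula: PREN = Cr + 3.3*Mo + 16*N
PREN = 20.1 + 3.3*2.8 + 16*0.15
PREN = 20.1 + 9.24 + 2.4 = 31.74

31.74


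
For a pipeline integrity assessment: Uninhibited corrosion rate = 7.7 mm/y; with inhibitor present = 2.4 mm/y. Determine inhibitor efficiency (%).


Apply the inhibitor-efficiency definition: IE = (CR_blank − CR_inh)/CR_blank × 100
IE = (7.7 − 2.4) / 7.7 × 100
IE = 5.3 / 7.7 × 100 = 68.8 %

68.8 %


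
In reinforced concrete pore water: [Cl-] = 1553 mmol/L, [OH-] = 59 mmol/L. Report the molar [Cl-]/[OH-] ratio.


Threshold parameter = [Cl-] / [OH-] (molar basis; both in mmol/L, so units cancel)
Ratio = 1553 / 59 = 26.32

26.32


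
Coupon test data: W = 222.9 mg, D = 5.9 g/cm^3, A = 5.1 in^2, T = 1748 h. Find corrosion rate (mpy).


Apply the mpy weight-loss relation: CR = 534 * W / (D * A * T)
Numerator: 534 * 222.9 = 119028.6
Denominator: 5.9 * 5.1 * 1748 = 52597.32
CR = 119028.6 / 52597.32 = 2.26302 mpy

2.26302 mpy


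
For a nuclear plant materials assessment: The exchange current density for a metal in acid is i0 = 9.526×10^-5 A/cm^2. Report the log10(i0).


i0 = 9.526×10^-5 A/cm^2
log10(i0) = -4.021

-4.021


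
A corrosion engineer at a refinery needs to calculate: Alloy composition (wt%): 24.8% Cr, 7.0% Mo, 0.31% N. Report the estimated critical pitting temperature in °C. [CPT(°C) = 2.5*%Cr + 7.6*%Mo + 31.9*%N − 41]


Apply the ASTM G48 empirical CPT estimate: CPT(°C) = 2.5*%Cr + 7.6*%Mo + 31.9*%N − 41
2.5*24.8 = 62; 7.6*7.0 = 53.2; 31.9*0.31 = 9.889
CPT = 62 + 53.2 + 9.889 − 41 = 84.089 °C
Rounded to 0.1 °C: CPT ≈ 84.1 °C

84.1 °C


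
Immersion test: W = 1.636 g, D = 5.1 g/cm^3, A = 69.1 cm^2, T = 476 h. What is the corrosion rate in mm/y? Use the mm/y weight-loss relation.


Apply the mm/y weight-loss relation: CR = 87600 * W / (D * A * T)
Numerator: 87600 * 1.636 = 143313.6
Denominator: 5.1 * 69.1 * 476 = 167747.16
CR = 143313.6 / 167747.16 = 0.85434 mm/y

0.85434 mm/y


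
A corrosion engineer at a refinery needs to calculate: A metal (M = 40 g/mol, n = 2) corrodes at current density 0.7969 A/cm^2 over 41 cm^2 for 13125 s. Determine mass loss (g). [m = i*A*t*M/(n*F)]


Apply Faraday's law: m = i*A*t*M / (n*F)
Total charge passed Q = i*A*t = 0.7969*41*13125 = 428831.8125 C
m = Q*M/(n*F) = 428831.8125*40/(2*96485) = 88.891 g

88.891 g


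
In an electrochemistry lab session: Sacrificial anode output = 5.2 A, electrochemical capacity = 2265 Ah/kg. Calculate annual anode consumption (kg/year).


Annual consumption = current * hours per year / capacity
Rate = 5.2 * 8760 / 2265 = 20.1 kg/year

20.1 kg/year


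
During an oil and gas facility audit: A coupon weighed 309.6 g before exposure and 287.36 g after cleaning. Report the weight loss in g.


Weight loss = initial − final
WL = 309.6 − 287.36 = 22.24 g

22.24 g


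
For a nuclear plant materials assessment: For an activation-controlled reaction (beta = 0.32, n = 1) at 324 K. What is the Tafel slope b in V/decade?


Apply the Tafel slope relation: b = 2.303*R*T/(beta*n*F)
Numerator: 2.303 * 8.314 * 324 = 6203.67
Denominator: 0.32 * 1 * 96485 = 30875.2
b = 6203.67 / 30875.2 = 0.2009 V/decade

0.2009 V/decade


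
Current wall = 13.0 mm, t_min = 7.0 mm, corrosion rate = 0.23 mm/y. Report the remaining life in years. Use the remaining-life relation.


Apply the remaining-life relation: RL = (t_current − t_min) / CR
RL = (13.0 − 7.0) / 0.23 = 6.0 / 0.23 = 26.1 years

26.1 years


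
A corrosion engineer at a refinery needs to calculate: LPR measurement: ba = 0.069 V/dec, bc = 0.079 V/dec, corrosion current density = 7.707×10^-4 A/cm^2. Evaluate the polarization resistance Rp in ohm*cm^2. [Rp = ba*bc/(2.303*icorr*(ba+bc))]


Apply the Stern-Geary equation: Rp = ba*bc / (2.303*icorr*(ba+bc))
ba*bc = 0.069*0.079 = 0.005451
ba+bc = 0.148; 2.303*icorr*(ba+bc) = 2.303*7.707×10^-4*0.148 = 2.6268847×10^-4
Rp = 0.005451 / 2.6268847×10^-4 = 20.75 ohm*cm^2

20.75 ohm*cm^2


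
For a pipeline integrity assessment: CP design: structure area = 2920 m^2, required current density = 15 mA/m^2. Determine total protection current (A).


I = area * current density, then convert mA → A (÷1000)
I = 2920 * 15 / 1000 = 43.8 A

43.8 A


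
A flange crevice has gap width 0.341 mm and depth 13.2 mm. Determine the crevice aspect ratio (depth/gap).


Aspect ratio = depth / gap
Ratio = 13.2 / 0.341 = 38.7

38.7


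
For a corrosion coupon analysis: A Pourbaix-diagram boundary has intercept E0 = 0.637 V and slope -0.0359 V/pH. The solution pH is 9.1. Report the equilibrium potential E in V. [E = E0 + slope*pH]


Apply the Pourbaix line equation: E = E0 + slope*pH
E = 0.637 + (-0.0359)*9.1 = 0.637 + (-0.32669) = 0.31031 V
Rounded to 3 decimal places: E = 0.310 V

0.310 V


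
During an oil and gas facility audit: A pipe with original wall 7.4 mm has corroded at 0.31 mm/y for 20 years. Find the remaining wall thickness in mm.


Remaining wall = original − CR × time
t = 7.4 − 0.31*20 = 7.4 − 6.2 = 1.2 mm

1.2 mm


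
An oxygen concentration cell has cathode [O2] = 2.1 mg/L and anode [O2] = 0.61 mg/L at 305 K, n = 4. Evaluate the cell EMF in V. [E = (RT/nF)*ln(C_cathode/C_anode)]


Apply the Nernst concentration-cell relation: E = (RT/nF)*ln(C_cathode/C_anode)
RT/nF = 8.314*305/(4*96485) = 0.00657037 V
ln(2.1/0.61) = 1.23623
E = 0.00657037 * 1.23623 = 0.00812 V

0.00812 V


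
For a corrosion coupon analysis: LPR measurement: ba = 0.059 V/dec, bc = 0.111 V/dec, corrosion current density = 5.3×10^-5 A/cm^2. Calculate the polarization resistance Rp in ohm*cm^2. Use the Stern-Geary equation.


Apply the Stern-Geary equation: Rp = ba*bc / (2.303*icorr*(ba+bc))
ba*bc = 0.059*0.111 = 0.006549
ba+bc = 0.17; 2.303*icorr*(ba+bc) = 2.303*5.3×10^-5*0.17 = 2.075003×10^-5
Rp = 0.006549 / 2.075003×10^-5 = 315.6 ohm*cm^2

315.6 ohm*cm^2


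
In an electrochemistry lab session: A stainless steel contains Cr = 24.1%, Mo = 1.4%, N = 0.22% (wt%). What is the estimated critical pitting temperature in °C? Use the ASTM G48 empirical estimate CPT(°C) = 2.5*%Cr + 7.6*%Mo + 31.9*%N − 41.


Apply the ASTM G48 empirical CPT estimate: CPT(°C) = 2.5*%Cr + 7.6*%Mo + 31.9*%N − 41
2.5*24.1 = 60.25; 7.6*1.4 = 10.64; 31.9*0.22 = 7.018
CPT = 60.25 + 10.64 + 7.018 − 41 = 36.908 °C
Rounded to 0.1 °C: CPT ≈ 36.9 °C

36.9 °C


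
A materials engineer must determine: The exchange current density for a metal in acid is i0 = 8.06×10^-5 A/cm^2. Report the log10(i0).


i0 = 8.06×10^-5 A/cm^2
log10(i0) = -4.094

-4.094


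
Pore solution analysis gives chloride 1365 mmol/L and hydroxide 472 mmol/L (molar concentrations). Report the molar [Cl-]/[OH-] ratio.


Threshold parameter = [Cl-] / [OH-] (molar basis; both in mmol/L, so units cancel)
Ratio = 1365 / 472 = 2.89

2.89


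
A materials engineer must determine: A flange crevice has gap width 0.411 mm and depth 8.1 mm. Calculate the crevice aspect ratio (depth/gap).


Aspect ratio = depth / gap
Ratio = 8.1 / 0.411 = 19.7

19.7


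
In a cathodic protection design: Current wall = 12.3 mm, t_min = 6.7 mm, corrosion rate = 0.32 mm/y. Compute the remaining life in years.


Apply the remaining-life relation: RL = (t_current − t_min) / CR
RL = (12.3 − 6.7) / 0.32 = 5.6 / 0.32 = 17.5 years

17.5 years


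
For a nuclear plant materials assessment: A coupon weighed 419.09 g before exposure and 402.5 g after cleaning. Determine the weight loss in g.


Weight loss = initial − final
WL = 419.09 − 402.5 = 16.59 g

16.59 g


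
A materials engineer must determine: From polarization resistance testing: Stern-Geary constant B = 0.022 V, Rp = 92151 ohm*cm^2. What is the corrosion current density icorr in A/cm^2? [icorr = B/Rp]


Apply the Stern-Geary relation: icorr = B / Rp
icorr = 0.022 / 92151 = 2.387×10^-7 A/cm^2

2.387×10^-7 A/cm^2


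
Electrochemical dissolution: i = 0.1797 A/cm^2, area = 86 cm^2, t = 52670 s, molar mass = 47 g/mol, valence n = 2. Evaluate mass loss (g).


Apply Faraday's law: m = i*A*t*M / (n*F)
Total charge passed Q = i*A*t = 0.1797*86*52670 = 813972.714 C
m = Q*M/(n*F) = 813972.714*47/(2*96485) = 198.2522 g

198.2522 g


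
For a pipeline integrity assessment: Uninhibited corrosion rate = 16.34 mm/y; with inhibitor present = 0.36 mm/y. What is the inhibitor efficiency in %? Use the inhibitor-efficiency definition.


Apply the inhibitor-efficiency definition: IE = (CR_blank − CR_inh)/CR_blank × 100
IE = (16.34 − 0.36) / 16.34 × 100
IE = 15.98 / 16.34 × 100 = 97.8 %

97.8 %


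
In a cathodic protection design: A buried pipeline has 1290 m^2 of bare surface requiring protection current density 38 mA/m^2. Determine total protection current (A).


I = area * current density, then convert mA → A (÷1000)
I = 1290 * 38 / 1000 = 49.02 A

49.02 A


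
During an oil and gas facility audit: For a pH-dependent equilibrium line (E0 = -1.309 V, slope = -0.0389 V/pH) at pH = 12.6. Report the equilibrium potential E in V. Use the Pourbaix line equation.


Apply the Pourbaix line equation: E = E0 + slope*pH
E = -1.309 + (-0.0389)*12.6 = -1.309 + (-0.49014) = -1.79914 V
Rounded to 3 decimal places: E = -1.799 V

-1.799 V


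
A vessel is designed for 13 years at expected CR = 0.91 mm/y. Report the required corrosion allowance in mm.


Corrosion allowance = CR × design life
CA = 0.91 * 13 = 11.83 mm

11.83 mm


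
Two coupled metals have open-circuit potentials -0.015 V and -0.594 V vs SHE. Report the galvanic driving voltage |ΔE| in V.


Driving voltage is the absolute potential difference.
|ΔE| = |-0.015 − (-0.594)| = 0.579 V

0.579 V


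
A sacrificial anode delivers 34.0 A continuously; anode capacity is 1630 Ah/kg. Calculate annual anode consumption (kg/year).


Annual consumption = current * hours per year / capacity
Rate = 34.0 * 8760 / 1630 = 182.7 kg/year

182.7 kg/year


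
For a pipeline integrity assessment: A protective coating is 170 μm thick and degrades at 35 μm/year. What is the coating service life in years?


Service life = thickness / degradation rate
Life = 170 / 35 = 4.9 years

4.9 years


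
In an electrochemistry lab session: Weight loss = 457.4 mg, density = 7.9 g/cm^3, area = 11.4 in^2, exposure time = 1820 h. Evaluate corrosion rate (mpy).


Apply the mpy weight-loss relation: CR = 534 * W / (D * A * T)
Numerator: 534 * 457.4 = 244251.6
Denominator: 7.9 * 11.4 * 1820 = 163909.2
CR = 244251.6 / 163909.2 = 1.49016 mpy

1.49016 mpy


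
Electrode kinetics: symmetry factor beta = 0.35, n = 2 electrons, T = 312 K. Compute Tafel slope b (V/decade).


Apply the Tafel slope relation: b = 2.303*R*T/(beta*n*F)
Numerator: 2.303 * 8.314 * 312 = 5973.91
Denominator: 0.35 * 2 * 96485 = 67539.5
b = 5973.91 / 67539.5 = 0.0885 V/decade

0.0885 V/decade


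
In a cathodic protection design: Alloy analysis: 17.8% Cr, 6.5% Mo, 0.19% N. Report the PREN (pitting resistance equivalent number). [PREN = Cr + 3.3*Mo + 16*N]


Apply the PREN formula: PREN = Cr + 3.3*Mo + 16*N
PREN = 17.8 + 3.3*6.5 + 16*0.19
PREN = 17.8 + 21.45 + 3.04 = 42.29

42.29


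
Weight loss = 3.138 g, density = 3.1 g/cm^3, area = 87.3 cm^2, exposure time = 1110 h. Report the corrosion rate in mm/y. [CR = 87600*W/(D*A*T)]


Apply the mm/y weight-loss relation: CR = 87600 * W / (D * A * T)
Numerator: 87600 * 3.138 = 274888.8
Denominator: 3.1 * 87.3 * 1110 = 300399.3
CR = 274888.8 / 300399.3 = 0.91508 mm/y

0.91508 mm/y


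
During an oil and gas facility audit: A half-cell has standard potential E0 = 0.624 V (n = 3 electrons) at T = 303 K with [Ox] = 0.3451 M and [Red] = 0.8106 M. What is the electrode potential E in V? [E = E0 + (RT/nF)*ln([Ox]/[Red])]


Apply the Nernst equation: E = E0 + (RT/nF)*ln([Ox]/[Red])
Step 1: RT/nF = 8.314*303/(3*96485) = 0.00870305 V
Step 2: [Ox]/[Red] = 0.3451/0.8106 = 0.425734
Step 3: ln(0.425734) = -0.853941
Step 4: correction = 0.00870305 * -0.853941 = -0.007 V
E = 0.624 + -0.007 = 0.617 V

0.617 V


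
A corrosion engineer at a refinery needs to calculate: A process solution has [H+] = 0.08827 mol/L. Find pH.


pH = −log10[H+]
pH = −log10(0.08827) = 1.05

1.05


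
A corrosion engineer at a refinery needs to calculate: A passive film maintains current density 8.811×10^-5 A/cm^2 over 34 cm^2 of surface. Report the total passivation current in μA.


I = i_pass * A, then convert A → μA (×10^6)
I = 8.811×10^-5 * 34 * 10^6 = 2995.74 μA

2995.74 μA


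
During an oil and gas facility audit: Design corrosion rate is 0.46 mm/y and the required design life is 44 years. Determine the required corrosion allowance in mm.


Corrosion allowance = CR × design life
CA = 0.46 * 44 = 20.24 mm

20.24 mm


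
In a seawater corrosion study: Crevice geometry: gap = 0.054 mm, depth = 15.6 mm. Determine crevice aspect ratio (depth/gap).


Aspect ratio = depth / gap
Ratio = 15.6 / 0.054 = 288.9

288.9


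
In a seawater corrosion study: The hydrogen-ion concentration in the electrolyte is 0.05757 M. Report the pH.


pH = −log10[H+]
pH = −log10(0.05757) = 1.24

1.24


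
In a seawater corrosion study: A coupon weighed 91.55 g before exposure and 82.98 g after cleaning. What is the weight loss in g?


Weight loss = initial − final
WL = 91.55 − 82.98 = 8.57 g

8.57 g


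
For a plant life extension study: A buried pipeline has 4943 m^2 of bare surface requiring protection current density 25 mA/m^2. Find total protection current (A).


I = area * current density, then convert mA → A (÷1000)
I = 4943 * 25 / 1000 = 123.58 A

123.58 A


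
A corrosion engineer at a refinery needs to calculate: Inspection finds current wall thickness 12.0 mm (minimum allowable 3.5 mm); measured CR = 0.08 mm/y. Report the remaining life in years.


Apply the remaining-life relation: RL = (t_current − t_min) / CR
RL = (12.0 − 3.5) / 0.08 = 8.5 / 0.08 = 106.3 years

106.3 years


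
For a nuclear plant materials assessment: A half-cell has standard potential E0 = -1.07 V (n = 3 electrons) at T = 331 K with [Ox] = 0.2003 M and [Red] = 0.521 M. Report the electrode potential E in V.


Apply the Nernst equation: E = E0 + (RT/nF)*ln([Ox]/[Red])
Step 1: RT/nF = 8.314*331/(3*96485) = 0.00950729 V
Step 2: [Ox]/[Red] = 0.2003/0.521 = 0.384453
Step 3: ln(0.384453) = -0.955934
Step 4: correction = 0.00950729 * -0.955934 = -0.0091 V
E = -1.07 + -0.0091 = -1.0791 V

-1.0791 V


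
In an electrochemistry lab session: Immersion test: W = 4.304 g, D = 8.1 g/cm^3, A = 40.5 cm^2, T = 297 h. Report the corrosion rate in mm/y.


Apply the mm/y weight-loss relation: CR = 87600 * W / (D * A * T)
Numerator: 87600 * 4.304 = 377030.4
Denominator: 8.1 * 40.5 * 297 = 97430.85
CR = 377030.4 / 97430.85 = 3.869723 mm/y

3.869723 mm/y


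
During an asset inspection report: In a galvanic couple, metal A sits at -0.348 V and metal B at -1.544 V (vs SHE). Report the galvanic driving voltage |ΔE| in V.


Driving voltage is the absolute potential difference.
|ΔE| = |-0.348 − (-1.544)| = 1.196 V

1.196 V


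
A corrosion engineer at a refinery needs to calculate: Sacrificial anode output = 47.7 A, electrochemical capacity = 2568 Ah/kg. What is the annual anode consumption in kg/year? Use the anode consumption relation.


Annual consumption = current * hours per year / capacity
Rate = 47.7 * 8760 / 2568 = 162.7 kg/year

162.7 kg/year


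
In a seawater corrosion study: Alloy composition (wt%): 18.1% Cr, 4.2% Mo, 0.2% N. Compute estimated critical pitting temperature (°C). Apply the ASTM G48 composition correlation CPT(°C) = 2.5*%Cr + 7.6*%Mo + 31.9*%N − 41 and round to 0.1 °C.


Apply the ASTM G48 empirical CPT estimate: CPT(°C) = 2.5*%Cr + 7.6*%Mo + 31.9*%N − 41
2.5*18.1 = 45.25; 7.6*4.2 = 31.92; 31.9*0.2 = 6.38
CPT = 45.25 + 31.92 + 6.38 − 41 = 42.55 °C
Rounded to 0.1 °C: CPT ≈ 42.6 °C

42.6 °C


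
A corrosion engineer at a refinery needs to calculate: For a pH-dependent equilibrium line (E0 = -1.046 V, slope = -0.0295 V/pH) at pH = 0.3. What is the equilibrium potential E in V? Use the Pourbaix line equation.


Apply the Pourbaix line equation: E = E0 + slope*pH
E = -1.046 + (-0.0295)*0.3 = -1.046 + (-0.00885) = -1.05485 V
Rounded to 4 decimal places: E = -1.0549 V

-1.0549 V


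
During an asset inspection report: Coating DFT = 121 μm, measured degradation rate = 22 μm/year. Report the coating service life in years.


Service life = thickness / degradation rate
Life = 121 / 22 = 5.5 years

5.5 years


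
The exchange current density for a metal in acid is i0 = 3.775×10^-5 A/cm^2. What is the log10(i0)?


i0 = 3.775×10^-5 A/cm^2
log10(i0) = -4.423

-4.423


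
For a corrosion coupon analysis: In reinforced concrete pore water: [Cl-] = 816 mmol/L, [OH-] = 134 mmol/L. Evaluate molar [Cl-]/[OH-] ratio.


Threshold parameter = [Cl-] / [OH-] (molar basis; both in mmol/L, so units cancel)
Ratio = 816 / 134 = 6.09

6.09


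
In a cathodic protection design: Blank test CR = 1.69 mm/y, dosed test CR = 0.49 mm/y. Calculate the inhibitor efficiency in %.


Apply the inhibitor-efficiency definition: IE = (CR_blank − CR_inh)/CR_blank × 100
IE = (1.69 − 0.49) / 1.69 × 100
IE = 1.2 / 1.69 × 100 = 71.0 %

71.0 %


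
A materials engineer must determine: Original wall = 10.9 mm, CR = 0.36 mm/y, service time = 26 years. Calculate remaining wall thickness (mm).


Remaining wall = original − CR × time
t = 10.9 − 0.36*26 = 10.9 − 9.36 = 1.54 mm

1.54 mm


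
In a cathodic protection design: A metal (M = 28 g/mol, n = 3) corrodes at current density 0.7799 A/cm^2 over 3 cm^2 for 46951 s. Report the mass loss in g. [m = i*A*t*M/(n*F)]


Apply Faraday's law: m = i*A*t*M / (n*F)
Total charge passed Q = i*A*t = 0.7799*3*46951 = 109851.2547 C
m = Q*M/(n*F) = 109851.2547*28/(3*96485) = 10.6263 g

10.6263 g


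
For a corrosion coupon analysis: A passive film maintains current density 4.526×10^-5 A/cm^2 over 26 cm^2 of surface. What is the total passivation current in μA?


I = i_pass * A, then convert A → μA (×10^6)
I = 4.526×10^-5 * 26 * 10^6 = 1176.76 μA

1176.76 μA


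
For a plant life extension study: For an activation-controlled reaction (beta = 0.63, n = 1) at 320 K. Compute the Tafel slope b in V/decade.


Apply the Tafel slope relation: b = 2.303*R*T/(beta*n*F)
Numerator: 2.303 * 8.314 * 320 = 6127.09
Denominator: 0.63 * 1 * 96485 = 60785.55
b = 6127.09 / 60785.55 = 0.1008 V/decade

0.1008 V/decade


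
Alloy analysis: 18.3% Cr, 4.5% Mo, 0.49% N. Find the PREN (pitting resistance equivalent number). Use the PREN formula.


Apply the PREN formula: PREN = Cr + 3.3*Mo + 16*N
PREN = 18.3 + 3.3*4.5 + 16*0.49
PREN = 18.3 + 14.85 + 7.84 = 40.99

40.99


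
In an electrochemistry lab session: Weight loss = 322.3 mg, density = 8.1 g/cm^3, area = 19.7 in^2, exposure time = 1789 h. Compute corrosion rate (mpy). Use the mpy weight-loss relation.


Apply the mpy weight-loss relation: CR = 534 * W / (D * A * T)
Numerator: 534 * 322.3 = 172108.2
Denominator: 8.1 * 19.7 * 1789 = 285470.73
CR = 172108.2 / 285470.73 = 0.603 mpy

0.603 mpy


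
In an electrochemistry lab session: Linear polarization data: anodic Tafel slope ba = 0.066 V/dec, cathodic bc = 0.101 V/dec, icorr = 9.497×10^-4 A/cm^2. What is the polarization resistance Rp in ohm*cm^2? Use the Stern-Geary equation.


Apply the Stern-Geary equation: Rp = ba*bc / (2.303*icorr*(ba+bc))
ba*bc = 0.066*0.101 = 0.006666
ba+bc = 0.167; 2.303*icorr*(ba+bc) = 2.303*9.497×10^-4*0.167 = 3.6525557×10^-4
Rp = 0.006666 / 3.6525557×10^-4 = 18.25 ohm*cm^2

18.25 ohm*cm^2


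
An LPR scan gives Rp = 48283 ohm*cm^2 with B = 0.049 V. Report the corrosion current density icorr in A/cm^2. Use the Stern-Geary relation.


Apply the Stern-Geary relation: icorr = B / Rp
icorr = 0.049 / 48283 = 1.015×10^-6 A/cm^2

1.015×10^-6 A/cm^2


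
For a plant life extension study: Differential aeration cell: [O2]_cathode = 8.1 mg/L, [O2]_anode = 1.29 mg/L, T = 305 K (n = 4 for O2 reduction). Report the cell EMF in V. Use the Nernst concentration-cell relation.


Apply the Nernst concentration-cell relation: E = (RT/nF)*ln(C_cathode/C_anode)
RT/nF = 8.314*305/(4*96485) = 0.00657037 V
ln(8.1/1.29) = 1.83722
E = 0.00657037 * 1.83722 = 0.01207 V

0.01207 V


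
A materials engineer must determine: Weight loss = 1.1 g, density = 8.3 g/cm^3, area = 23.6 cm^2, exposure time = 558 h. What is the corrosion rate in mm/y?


Apply the mm/y weight-loss relation: CR = 87600 * W / (D * A * T)
Numerator: 87600 * 1.1 = 96360.0
Denominator: 8.3 * 23.6 * 558 = 109301.04
CR = 96360.0 / 109301.04 = 0.8816 mm/y

0.8816 mm/y


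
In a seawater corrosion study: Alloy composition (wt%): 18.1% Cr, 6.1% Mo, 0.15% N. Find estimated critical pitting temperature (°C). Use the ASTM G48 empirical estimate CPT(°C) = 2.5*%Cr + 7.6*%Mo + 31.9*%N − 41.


Apply the ASTM G48 empirical CPT estimate: CPT(°C) = 2.5*%Cr + 7.6*%Mo + 31.9*%N − 41
2.5*18.1 = 45.25; 7.6*6.1 = 46.36; 31.9*0.15 = 4.785
CPT = 45.25 + 46.36 + 4.785 − 41 = 55.395 °C
Rounded to 0.1 °C: CPT ≈ 55.4 °C

55.4 °C


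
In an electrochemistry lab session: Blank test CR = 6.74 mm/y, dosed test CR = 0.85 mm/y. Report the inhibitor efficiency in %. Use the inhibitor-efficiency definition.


Apply the inhibitor-efficiency definition: IE = (CR_blank − CR_inh)/CR_blank × 100
IE = (6.74 − 0.85) / 6.74 × 100
IE = 5.89 / 6.74 × 100 = 87.4 %

87.4 %


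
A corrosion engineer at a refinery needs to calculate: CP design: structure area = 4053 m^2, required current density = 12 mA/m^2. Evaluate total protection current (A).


I = area * current density, then convert mA → A (÷1000)
I = 4053 * 12 / 1000 = 48.64 A

48.64 A


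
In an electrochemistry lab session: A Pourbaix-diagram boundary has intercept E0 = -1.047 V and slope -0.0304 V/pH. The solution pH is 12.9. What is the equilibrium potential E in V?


Apply the Pourbaix line equation: E = E0 + slope*pH
E = -1.047 + (-0.0304)*12.9 = -1.047 + (-0.39216) = -1.43916 V
Rounded to 3 decimal places: E = -1.439 V

-1.439 V


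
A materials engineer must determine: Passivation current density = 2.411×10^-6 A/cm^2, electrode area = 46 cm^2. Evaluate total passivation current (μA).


I = i_pass * A, then convert A → μA (×10^6)
I = 2.411×10^-6 * 46 * 10^6 = 110.91 μA

110.91 μA


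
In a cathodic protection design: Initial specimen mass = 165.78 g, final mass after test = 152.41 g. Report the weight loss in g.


Weight loss = initial − final
WL = 165.78 − 152.41 = 13.37 g

13.37 g


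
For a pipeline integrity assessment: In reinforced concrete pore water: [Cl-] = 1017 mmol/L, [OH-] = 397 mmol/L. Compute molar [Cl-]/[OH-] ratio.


Threshold parameter = [Cl-] / [OH-] (molar basis; both in mmol/L, so units cancel)
Ratio = 1017 / 397 = 2.56

2.56


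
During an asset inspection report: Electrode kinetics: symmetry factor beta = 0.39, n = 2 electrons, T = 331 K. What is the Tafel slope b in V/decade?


Apply the Tafel slope relation: b = 2.303*R*T/(beta*n*F)
Numerator: 2.303 * 8.314 * 331 = 6337.7
Denominator: 0.39 * 2 * 96485 = 75258.3
b = 6337.7 / 75258.3 = 0.0842 V/decade

0.0842 V/decade


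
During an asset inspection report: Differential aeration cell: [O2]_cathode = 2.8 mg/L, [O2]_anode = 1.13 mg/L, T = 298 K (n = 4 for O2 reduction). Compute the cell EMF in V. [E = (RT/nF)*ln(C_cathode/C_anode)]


Apply the Nernst concentration-cell relation: E = (RT/nF)*ln(C_cathode/C_anode)
RT/nF = 8.314*298/(4*96485) = 0.00641958 V
ln(2.8/1.13) = 0.9074
E = 0.00641958 * 0.9074 = 0.00583 V

0.00583 V


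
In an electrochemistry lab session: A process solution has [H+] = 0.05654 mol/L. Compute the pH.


pH = −log10[H+]
pH = −log10(0.05654) = 1.25

1.25
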